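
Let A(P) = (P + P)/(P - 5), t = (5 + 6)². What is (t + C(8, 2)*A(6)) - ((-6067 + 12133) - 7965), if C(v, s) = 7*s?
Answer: 2188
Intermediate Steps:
t = 121 (t = 11² = 121)
A(P) = 2*P/(-5 + P) (A(P) = (2*P)/(-5 + P) = 2*P/(-5 + P))
(t + C(8, 2)*A(6)) - ((-6067 + 12133) - 7965) = (121 + (7*2)*(2*6/(-5 + 6))) - ((-6067 + 12133) - 7965) = (121 + 14*(2*6/1)) - (6066 - 7965) = (121 + 14*(2*6*1)) - 1*(-1899) = (121 + 14*12) + 1899 = (121 + 168) + 1899 = 289 + 1899 = 2188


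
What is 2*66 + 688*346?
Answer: 238180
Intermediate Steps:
2*66 + 688*346 = 132 + 238048 = 238180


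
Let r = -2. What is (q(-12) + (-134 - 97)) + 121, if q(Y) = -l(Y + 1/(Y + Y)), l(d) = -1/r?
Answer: -221/2 ≈ -110.50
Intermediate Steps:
l(d) = 1/2 (l(d) = -1/(-2) = -1*(-1/2) = 1/2)
q(Y) = -1/2 (q(Y) = -1*1/2 = -1/2)
(q(-12) + (-134 - 97)) + 121 = (-1/2 + (-134 - 97)) + 121 = (-1/2 - 231) + 121 = -463/2 + 121 = -221/2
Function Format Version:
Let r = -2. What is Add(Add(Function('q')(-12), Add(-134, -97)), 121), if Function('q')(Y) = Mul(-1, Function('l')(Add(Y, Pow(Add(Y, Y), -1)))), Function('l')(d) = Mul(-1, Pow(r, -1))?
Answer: Rational(-221, 2) ≈ -110.50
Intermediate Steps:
Function('l')(d) = Rational(1, 2) (Function('l')(d) = Mul(-1, Pow(-2, -1)) = Mul(-1, Rational(-1, 2)) = Rational(1, 2))
Function('q')(Y) = Rational(-1, 2) (Function('q')(Y) = Mul(-1, Rational(1, 2)) = Rational(-1, 2))
Add(Add(Function('q')(-12), Add(-134, -97)), 121) = Add(Add(Rational(-1, 2), Add(-134, -97)), 121) = Add(Add(Rational(-1, 2), -231), 121) = Add(Rational(-463, 2), 121) = Rational(-221, 2)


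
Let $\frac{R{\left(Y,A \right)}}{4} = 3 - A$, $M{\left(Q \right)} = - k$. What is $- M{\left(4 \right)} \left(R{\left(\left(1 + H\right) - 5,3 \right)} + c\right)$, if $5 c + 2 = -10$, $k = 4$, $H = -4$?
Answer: $- \frac{48}{5} \approx -9.6$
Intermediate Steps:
$c = - \frac{12}{5}$ ($c = - \frac{2}{5} + \frac{1}{5} \left(-10\right) = - \frac{2}{5} - 2 = - \frac{12}{5} \approx -2.4$)
$M{\left(Q \right)} = -4$ ($M{\left(Q \right)} = \left(-1\right) 4 = -4$)
$R{\left(Y,A \right)} = 12 - 4 A$ ($R{\left(Y,A \right)} = 4 \left(3 - A\right) = 12 - 4 A$)
$- M{\left(4 \right)} \left(R{\left(\left(1 + H\right) - 5,3 \right)} + c\right) = \left(-1\right) \left(-4\right) \left(\left(12 - 12\right) - \frac{12}{5}\right) = 4 \left(\left(12 - 12\right) - \frac{12}{5}\right) = 4 \left(0 - \frac{12}{5}\right) = 4 \left(- \frac{12}{5}\right) = - \frac{48}{5}$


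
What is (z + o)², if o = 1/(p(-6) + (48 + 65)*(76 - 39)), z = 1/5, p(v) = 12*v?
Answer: 16924996/422097025 ≈ 0.040097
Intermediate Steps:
z = ⅕ ≈ 0.20000
o = 1/4109 (o = 1/(12*(-6) + (48 + 65)*(76 - 39)) = 1/(-72 + 113*37) = 1/(-72 + 4181) = 1/4109 ≈ 0.00024337)
(z + o)² = (⅕ + 1/4109)² = (4114/20545)² = 16924996/422097025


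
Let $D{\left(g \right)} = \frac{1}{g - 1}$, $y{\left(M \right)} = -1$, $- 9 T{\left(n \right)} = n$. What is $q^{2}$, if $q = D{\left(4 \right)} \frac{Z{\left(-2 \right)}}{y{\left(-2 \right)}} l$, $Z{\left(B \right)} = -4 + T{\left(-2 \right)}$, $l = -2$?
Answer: $\frac{4624}{729} \approx 6.3429$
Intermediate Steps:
$T{\left(n \right)} = - \frac{n}{9}$
$Z{\left(B \right)} = - \frac{34}{9}$ ($Z{\left(B \right)} = -4 - - \frac{2}{9} = -4 + \frac{2}{9} = - \frac{34}{9}$)
$D{\left(g \right)} = \frac{1}{-1 + g}$
$q = - \frac{68}{27}$ ($q = \frac{\left(- \frac{34}{9}\right) \frac{1}{-1}}{-1 + 4} \left(-2\right) = \frac{\left(- \frac{34}{9}\right) \left(-1\right)}{3} \left(-2\right) = \frac{1}{3} \cdot \frac{34}{9} \left(-2\right) = \frac{34}{27} \left(-2\right) = - \frac{68}{27} \approx -2.5185$)
$q^{2} = \left(- \frac{68}{27}\right)^{2} = \frac{4624}{729}$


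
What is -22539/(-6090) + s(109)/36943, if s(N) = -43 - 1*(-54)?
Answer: 277575089/74994290 ≈ 3.7013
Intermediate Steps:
s(N) = 11 (s(N) = -43 + 54 = 11)
-22539/(-6090) + s(109)/36943 = -22539/(-6090) + 11/36943 = -22539*(-1/6090) + 11*(1/36943) = 7513/2030 + 11/36943 = 277575089/74994290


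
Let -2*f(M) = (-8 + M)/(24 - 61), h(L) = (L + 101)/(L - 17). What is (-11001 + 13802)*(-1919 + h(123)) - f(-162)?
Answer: -10528996510/1961 ≈ -5.3692e+6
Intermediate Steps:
h(L) = (101 + L)/(-17 + L)
f(M) = -4/37 + M/74 (f(M) = -(-8 + M)/(2*(24 - 61)) = -(-8 + M)/(2*(-37)) = -(-8 + M)*(-1)/(2*37) = -(8/37 - M/37)/2 = -4/37 + M/74)
(-11001 + 13802)*(-1919 + h(123)) - f(-162) = (-11001 + 13802)*(-1919 + (101 + 123)/(-17 + 123)) - (-4/37 + (1/74)*(-162)) = 2801*(-1919 + 224/106) - (-4/37 - 81/37) = 2801*(-1919 + (1/106)*224) - 1*(-85/37) = 2801*(-1919 + 112/53) + 85/37 = 2801*(-101595/53) + 85/37 = -284567595/53 + 85/37 = -10528996510/1961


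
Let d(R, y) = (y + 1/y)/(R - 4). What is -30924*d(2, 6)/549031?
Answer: 95349/549031 ≈ 0.17367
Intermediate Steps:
d(R, y) = (y + 1/y)/(-4 + R)
-30924*d(2, 6)/549031 = -30924*((1 + 6²)/(6*(-4 + 2)))/549031 = -30924*((⅙)*(1 + 36)/(-2))/549031 = -30924*((⅙)*(-½)*37)/549031 = -30924*(-37/12)/549031 = -(-95349)/549031 = -1*(-95349/549031) = 95349/549031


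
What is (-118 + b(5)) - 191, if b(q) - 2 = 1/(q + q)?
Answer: -3069/10 ≈ -306.90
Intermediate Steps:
b(q) = 2 + 1/(2*q) (b(q) = 2 + 1/(q + q) = 2 + 1/(2*q))
(-118 + b(5)) - 191 = (-118 + (2 + (½)/5)) - 191 = (-118 + (2 + (½)*(⅕))) - 191 = (-118 + (2 + ⅒)) - 191 = (-118 + 21/10) - 191 = -1159/10 - 191 = -3069/10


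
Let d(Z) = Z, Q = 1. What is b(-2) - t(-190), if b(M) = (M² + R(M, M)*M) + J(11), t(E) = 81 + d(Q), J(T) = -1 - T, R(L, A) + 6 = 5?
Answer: -88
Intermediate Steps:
R(L, A) = -1 (R(L, A) = -6 + 5 = -1)
t(E) = 82 (t(E) = 81 + 1 = 82)
b(M) = -12 + M² - M (b(M) = (M² - M) + (-1 - 1*11) = (M² - M) + (-1 - 11) = (M² - M) - 12 = -12 + M² - M)
b(-2) - t(-190) = (-12 + (-2)² - 1*(-2)) - 1*82 = (-12 + 4 + 2) - 82 = -6 - 82 = -88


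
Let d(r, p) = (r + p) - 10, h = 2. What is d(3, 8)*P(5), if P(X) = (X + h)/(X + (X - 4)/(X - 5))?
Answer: 0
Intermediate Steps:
d(r, p) = -10 + p + r (d(r, p) = (p + r) - 10 = -10 + p + r)
P(X) = (2 + X)/(X + (-4 + X)/(-5 + X)) (P(X) = (X + 2)/(X + (X - 4)/(X - 5)) = (2 + X)/(X + (-4 + X)/(-5 + X)))
d(3, 8)*P(5) = (-10 + 8 + 3)*((10 - 1*5² + 3*5)/(4 - 1*5² + 4*5)) = 1*((10 - 1*25 + 15)/(4 - 1*25 + 20)) = 1*((10 - 25 + 15)/(4 - 25 + 20)) = 1*(0/(-1)) = 1*(-1*0) = 1*0 = 0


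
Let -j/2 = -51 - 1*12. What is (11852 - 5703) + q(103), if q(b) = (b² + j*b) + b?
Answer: 29839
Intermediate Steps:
j = 126 (j = -2*(-51 - 1*12) = -2*(-51 - 12) = -2*(-63) = 126)
q(b) = b² + 127*b (q(b) = (b² + 126*b) + b = b² + 127*b)
(11852 - 5703) + q(103) = (11852 - 5703) + 103*(127 + 103) = 6149 + 103*230 = 6149 + 23690 = 29839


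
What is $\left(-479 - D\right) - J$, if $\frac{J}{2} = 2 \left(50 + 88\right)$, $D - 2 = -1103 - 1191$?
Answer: $1261$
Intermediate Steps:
$D = -2292$ ($D = 2 - 2294 = -2292$)
$J = 552$ ($J = 2 \cdot 2 \left(50 + 88\right) = 2 \cdot 2 \cdot 138 = 2 \cdot 276 = 552$)
$\left(-479 - D\right) - J = \left(-479 - -2292\right) - 552 = \left(-479 + 2292\right) - 552 = 1813 - 552 = 1261$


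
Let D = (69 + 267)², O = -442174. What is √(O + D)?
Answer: I*√329278 ≈ 573.83*I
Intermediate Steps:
D = 112896 (D = 336² = 112896)
√(O + D) = √(-442174 + 112896) = √(-329278) = I*√329278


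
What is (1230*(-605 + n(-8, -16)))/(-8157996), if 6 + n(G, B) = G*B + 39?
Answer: 15170/226611 ≈ 0.066943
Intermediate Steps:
n(G, B) = 33 + B*G (n(G, B) = -6 + (G*B + 39) = -6 + (B*G + 39) = -6 + (39 + B*G) = 33 + B*G)
(1230*(-605 + n(-8, -16)))/(-8157996) = (1230*(-605 + (33 - 16*(-8))))/(-8157996) = (1230*(-605 + (33 + 128)))*(-1/8157996) = (1230*(-605 + 161))*(-1/8157996) = (1230*(-444))*(-1/8157996) = -546120*(-1/8157996) = 15170/226611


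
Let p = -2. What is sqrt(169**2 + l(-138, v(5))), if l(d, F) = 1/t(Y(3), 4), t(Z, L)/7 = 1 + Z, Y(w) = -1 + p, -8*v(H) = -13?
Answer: sqrt(5597942)/14 ≈ 169.00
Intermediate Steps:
v(H) = 13/8 (v(H) = -1/8*(-13) = 13/8)
Y(w) = -3 (Y(w) = -1 - 2 = -3)
t(Z, L) = 7 + 7*Z (t(Z, L) = 7*(1 + Z) = 7 + 7*Z)
l(d, F) = -1/14 (l(d, F) = 1/(7 + 7*(-3)) = 1/(7 - 21) = 1/(-14) = -1/14)
sqrt(169**2 + l(-138, v(5))) = sqrt(169**2 - 1/14) = sqrt(28561 - 1/14) = sqrt(399853/14) = sqrt(5597942)/14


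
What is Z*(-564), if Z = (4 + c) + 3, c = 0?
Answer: -3948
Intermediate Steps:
Z = 7 (Z = (4 + 0) + 3 = 4 + 3 = 7)
Z*(-564) = 7*(-564) = -3948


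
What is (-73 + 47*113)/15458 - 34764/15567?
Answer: -75973661/40105781 ≈ -1.8943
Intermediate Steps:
(-73 + 47*113)/15458 - 34764/15567 = (-73 + 5311)*(1/15458) - 34764*1/15567 = 5238*(1/15458) - 11588/5189 = 2619/7729 - 11588/5189 = -75973661/40105781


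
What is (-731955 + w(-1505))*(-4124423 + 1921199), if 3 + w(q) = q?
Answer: 1615983284712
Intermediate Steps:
w(q) = -3 + q
(-731955 + w(-1505))*(-4124423 + 1921199) = (-731955 + (-3 - 1505))*(-4124423 + 1921199) = (-731955 - 1508)*(-2203224) = -733463*(-2203224) = 1615983284712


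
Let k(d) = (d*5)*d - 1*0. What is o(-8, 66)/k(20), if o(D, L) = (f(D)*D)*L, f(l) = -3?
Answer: 99/125 ≈ 0.79200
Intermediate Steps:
k(d) = 5*d² (k(d) = (5*d)*d + 0 = 5*d² + 0 = 5*d²)
o(D, L) = -3*D*L (o(D, L) = (-3*D)*L = -3*D*L)
o(-8, 66)/k(20) = (-3*(-8)*66)/((5*20²)) = 1584/((5*400)) = 1584/2000 = 1584*(1/2000) = 99/125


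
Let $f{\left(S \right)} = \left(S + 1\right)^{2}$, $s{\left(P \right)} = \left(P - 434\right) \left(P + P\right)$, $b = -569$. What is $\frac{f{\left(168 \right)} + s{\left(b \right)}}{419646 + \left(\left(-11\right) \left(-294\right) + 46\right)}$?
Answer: $\frac{1169975}{422926} \approx 2.7664$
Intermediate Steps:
$s{\left(P \right)} = 2 P \left(-434 + P\right)$ ($s{\left(P \right)} = \left(-434 + P\right) 2 P = 2 P \left(-434 + P\right)$)
$f{\left(S \right)} = \left(1 + S\right)^{2}$
$\frac{f{\left(168 \right)} + s{\left(b \right)}}{419646 + \left(\left(-11\right) \left(-294\right) + 46\right)} = \frac{\left(1 + 168\right)^{2} + 2 \left(-569\right) \left(-434 - 569\right)}{419646 + \left(\left(-11\right) \left(-294\right) + 46\right)} = \frac{169^{2} + 2 \left(-569\right) \left(-1003\right)}{419646 + \left(3234 + 46\right)} = \frac{28561 + 1141414}{419646 + 3280} = \frac{1169975}{422926}$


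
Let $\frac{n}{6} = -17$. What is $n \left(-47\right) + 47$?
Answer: $4841$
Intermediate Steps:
$n = -102$ ($n = 6 \left(-17\right) = -102$)
$n \left(-47\right) + 47 = \left(-102\right) \left(-47\right) + 47 = 4794 + 47 = 4841$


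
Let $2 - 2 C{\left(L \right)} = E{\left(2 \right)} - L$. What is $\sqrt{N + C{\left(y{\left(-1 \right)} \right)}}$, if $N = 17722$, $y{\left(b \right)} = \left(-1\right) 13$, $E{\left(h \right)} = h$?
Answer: $\frac{\sqrt{70862}}{2} \approx 133.1$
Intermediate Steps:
$y{\left(b \right)} = -13$
$C{\left(L \right)} = \frac{L}{2}$ ($C{\left(L \right)} = 1 - \frac{2 - L}{2} = 1 + \left(-1 + \frac{L}{2}\right) = \frac{L}{2}$)
$\sqrt{N + C{\left(y{\left(-1 \right)} \right)}} = \sqrt{17722 + \frac{1}{2} \left(-13\right)} = \sqrt{17722 - \frac{13}{2}} = \sqrt{\frac{35431}{2}} = \frac{\sqrt{70862}}{2}$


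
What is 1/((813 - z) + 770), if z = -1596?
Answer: 1/3179 ≈ 0.00031456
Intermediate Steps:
1/((813 - z) + 770) = 1/((813 - 1*(-1596)) + 770) = 1/((813 + 1596) + 770) = 1/(2409 + 770) = 1/3179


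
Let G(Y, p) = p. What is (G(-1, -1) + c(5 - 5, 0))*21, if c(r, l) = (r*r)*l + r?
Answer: -21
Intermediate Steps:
c(r, l) = r + l*r² (c(r, l) = r²*l + r = l*r² + r = r + l*r²)
(G(-1, -1) + c(5 - 5, 0))*21 = (-1 + (5 - 5)*(1 + 0*(5 - 5)))*21 = (-1 + 0*(1 + 0*0))*21 = (-1 + 0*(1 + 0))*21 = (-1 + 0*1)*21 = (-1 + 0)*21 = -1*21 = -21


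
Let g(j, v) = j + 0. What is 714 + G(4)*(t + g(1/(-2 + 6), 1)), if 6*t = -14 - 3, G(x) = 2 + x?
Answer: 1397/2 ≈ 698.50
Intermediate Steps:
g(j, v) = j
t = -17/6 (t = (-14 - 3)/6 = (1/6)*(-17) = -17/6 ≈ -2.8333)
714 + G(4)*(t + g(1/(-2 + 6), 1)) = 714 + (2 + 4)*(-17/6 + 1/(-2 + 6)) = 714 + 6*(-17/6 + 1/4) = 714 + 6*(-31/12) = 714 - 31/2 = 1397/2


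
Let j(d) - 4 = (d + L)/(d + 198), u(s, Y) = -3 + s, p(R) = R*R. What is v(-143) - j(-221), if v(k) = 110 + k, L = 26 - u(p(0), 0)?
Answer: -1043/23 ≈ -45.348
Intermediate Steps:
p(R) = R²
L = 29 (L = 26 - (-3 + 0²) = 26 - (-3 + 0) = 26 - 1*(-3) = 26 + 3 = 29)
j(d) = 4 + (29 + d)/(198 + d) (j(d) = 4 + (d + 29)/(d + 198) = 4 + (29 + d)/(198 + d))
v(-143) - j(-221) = (110 - 143) - (821 + 5*(-221))/(198 - 221) = -33 - (821 - 1105)/(-23) = -33 - (-1)*(-284)/23 = -33 - 1*284/23 = -33 - 284/23 = -1043/23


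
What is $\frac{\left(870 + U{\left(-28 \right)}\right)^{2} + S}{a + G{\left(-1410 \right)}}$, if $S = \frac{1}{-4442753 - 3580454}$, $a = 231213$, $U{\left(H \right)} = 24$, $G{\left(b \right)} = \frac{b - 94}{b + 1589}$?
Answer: $\frac{1147826020703329}{332045420152961} \approx 3.4568$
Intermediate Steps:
$G{\left(b \right)} = \frac{-94 + b}{1589 + b}$
$S = - \frac{1}{8023207}$ ($S = \frac{1}{-8023207} = - \frac{1}{8023207} \approx -1.2464 \cdot 10^{-7}$)
$\frac{\left(870 + U{\left(-28 \right)}\right)^{2} + S}{a + G{\left(-1410 \right)}} = \frac{\left(870 + 24\right)^{2} - \frac{1}{8023207}}{231213 + \frac{-94 - 1410}{1589 - 1410}} = \frac{894^{2} - \frac{1}{8023207}}{231213 + \frac{1}{179} \left(-1504\right)} = \frac{799236 - \frac{1}{8023207}}{231213 + \frac{1}{179} \left(-1504\right)} = \frac{6412435869851}{8023207 \left(231213 - \frac{1504}{179}\right)} = \frac{6412435869851}{8023207 \cdot \frac{41385623}{179}} = \frac{6412435869851}{8023207} \cdot \frac{179}{41385623} = \frac{1147826020703329}{332045420152961}$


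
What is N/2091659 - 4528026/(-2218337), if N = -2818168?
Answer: 3219439988518/4640004551083 ≈ 0.69384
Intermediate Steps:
N/2091659 - 4528026/(-2218337) = -2818168/2091659 - 4528026/(-2218337) = -2818168*1/2091659 - 4528026*(-1/2218337) = -2818168/2091659 + 4528026/2218337 = 3219439988518/4640004551083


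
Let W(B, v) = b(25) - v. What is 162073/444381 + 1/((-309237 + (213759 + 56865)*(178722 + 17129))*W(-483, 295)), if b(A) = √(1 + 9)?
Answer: 49831401858842610758/136630581216107691447 - √10/4611940470545805 ≈ 0.36472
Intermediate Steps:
b(A) = √10
W(B, v) = √10 - v
162073/444381 + 1/((-309237 + (213759 + 56865)*(178722 + 17129))*W(-483, 295)) = 162073/444381 + 1/((-309237 + (213759 + 56865)*(178722 + 17129))*(√10 - 1*295)) = 162073*(1/444381) + 1/((-309237 + 270624*195851)*(√10 - 295)) = 162073/444381 + 1/((-309237 + 53001981024)*(-295 + √10)) = 162073/444381 + 1/(53001671787*(-295 + √10))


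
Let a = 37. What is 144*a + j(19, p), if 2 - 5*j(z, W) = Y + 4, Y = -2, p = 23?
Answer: 5328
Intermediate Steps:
j(z, W) = 0 (j(z, W) = ⅖ - (-2 + 4)/5 = ⅖ - ⅕*2 = ⅖ - ⅖ = 0)
144*a + j(19, p) = 144*37 + 0 = 5328 + 0 = 5328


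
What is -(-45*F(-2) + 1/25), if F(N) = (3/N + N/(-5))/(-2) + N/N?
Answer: 6971/100 ≈ 69.710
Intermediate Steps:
F(N) = 1 - 3/(2*N) + N/10 (F(N) = (3/N + N*(-⅕))*(-½) + 1 = (3/N - N/5)*(-½) + 1 = (-3/(2*N) + N/10) + 1 = 1 - 3/(2*N) + N/10)
-(-45*F(-2) + 1/25) = -(-9*(-15 - 2*(10 - 2))/(2*(-2)) + 1/25) = -(-9*(-1)*(-15 - 2*8)/(2*2) + 1/25) = -(-9*(-1)*(-15 - 16)/(2*2) + 1/25) = -(-9*(-1)*(-31)/(2*2) + 1/25) = -(-45*31/20 + 1/25) = -(-279/4 + 1/25) = -1*(-6971/100) = 6971/100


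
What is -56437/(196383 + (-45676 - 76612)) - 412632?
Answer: -30574024477/74095 ≈ -4.1263e+5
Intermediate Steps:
-56437/(196383 + (-45676 - 76612)) - 412632 = -56437/(196383 - 122288) - 412632 = -56437/74095 - 412632 = -30574024477/74095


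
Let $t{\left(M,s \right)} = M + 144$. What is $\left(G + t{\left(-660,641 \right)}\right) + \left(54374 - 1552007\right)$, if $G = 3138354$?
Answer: $1640205$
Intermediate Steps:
$t{\left(M,s \right)} = 144 + M$
$\left(G + t{\left(-660,641 \right)}\right) + \left(54374 - 1552007\right) = \left(3138354 + \left(144 - 660\right)\right) + \left(54374 - 1552007\right) = \left(3138354 - 516\right) + \left(54374 - 1552007\right) = 3137838 - 1497633 = 1640205$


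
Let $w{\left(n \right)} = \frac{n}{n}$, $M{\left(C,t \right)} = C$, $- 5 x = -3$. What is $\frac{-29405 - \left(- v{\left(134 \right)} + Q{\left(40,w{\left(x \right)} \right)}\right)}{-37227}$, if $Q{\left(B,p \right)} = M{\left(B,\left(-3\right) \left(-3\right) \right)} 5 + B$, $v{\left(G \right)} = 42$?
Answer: $\frac{29603}{37227} \approx 0.7952$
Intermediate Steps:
$x = \frac{3}{5}$ ($x = \left(- \frac{1}{5}\right) \left(-3\right) = \frac{3}{5} \approx 0.6$)
$w{\left(n \right)} = 1$
$Q{\left(B,p \right)} = 6 B$ ($Q{\left(B,p \right)} = B 5 + B = 5 B + B = 6 B$)
$\frac{-29405 - \left(- v{\left(134 \right)} + Q{\left(40,w{\left(x \right)} \right)}\right)}{-37227} = \frac{-29405 + \left(42 - 6 \cdot 40\right)}{-37227} = \left(-29405 + \left(42 - 240\right)\right) \left(- \frac{1}{37227}\right) = \left(-29405 - 198\right) \left(- \frac{1}{37227}\right) = \left(-29603\right) \left(- \frac{1}{37227}\right) = \frac{29603}{37227}$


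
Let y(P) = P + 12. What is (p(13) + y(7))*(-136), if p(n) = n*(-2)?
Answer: 952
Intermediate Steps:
p(n) = -2*n
y(P) = 12 + P
(p(13) + y(7))*(-136) = (-2*13 + (12 + 7))*(-136) = (-26 + 19)*(-136) = -7*(-136) = 952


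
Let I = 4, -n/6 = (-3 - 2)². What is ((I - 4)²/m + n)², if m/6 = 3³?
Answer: 22500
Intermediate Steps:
m = 162 (m = 6*3³ = 6*27 = 162)
n = -150 (n = -6*(-3 - 2)² = -6*(-5)² = -6*25 = -150)
((I - 4)²/m + n)² = ((4 - 4)²/162 - 150)² = (0²*(1/162) - 150)² = (0*(1/162) - 150)² = (0 - 150)² = (-150)² = 22500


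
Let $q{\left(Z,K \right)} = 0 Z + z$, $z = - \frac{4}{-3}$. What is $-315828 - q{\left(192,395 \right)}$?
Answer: $- \frac{947488}{3} \approx -3.1583 \cdot 10^{5}$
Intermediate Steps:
$z = \frac{4}{3}$ ($z = \left(-4\right) \left(- \frac{1}{3}\right) = \frac{4}{3} \approx 1.3333$)
$q{\left(Z,K \right)} = \frac{4}{3}$ ($q{\left(Z,K \right)} = 0 Z + \frac{4}{3} = 0 + \frac{4}{3} = \frac{4}{3}$)
$-315828 - q{\left(192,395 \right)} = -315828 - \frac{4}{3} = - \frac{947488}{3}$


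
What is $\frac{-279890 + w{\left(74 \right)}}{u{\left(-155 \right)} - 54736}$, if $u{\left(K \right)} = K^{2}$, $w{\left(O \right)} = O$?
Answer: $\frac{93272}{10237} \approx 9.1113$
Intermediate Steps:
$\frac{-279890 + w{\left(74 \right)}}{u{\left(-155 \right)} - 54736} = \frac{-279890 + 74}{\left(-155\right)^{2} - 54736} = - \frac{279816}{24025 - 54736} = - \frac{279816}{-30711} = \left(-279816\right) \left(- \frac{1}{30711}\right) = \frac{93272}{10237}$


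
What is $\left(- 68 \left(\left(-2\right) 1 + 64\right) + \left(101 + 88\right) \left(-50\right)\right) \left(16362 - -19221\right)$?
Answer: $-486277278$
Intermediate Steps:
$\left(- 68 \left(\left(-2\right) 1 + 64\right) + \left(101 + 88\right) \left(-50\right)\right) \left(16362 - -19221\right) = \left(- 68 \left(-2 + 64\right) + 189 \left(-50\right)\right) \left(16362 + 19221\right) = \left(\left(-68\right) 62 - 9450\right) 35583 = \left(-4216 - 9450\right) 35583 = \left(-13666\right) 35583 = -486277278$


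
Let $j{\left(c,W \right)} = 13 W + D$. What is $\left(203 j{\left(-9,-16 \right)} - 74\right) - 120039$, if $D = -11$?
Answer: $-164570$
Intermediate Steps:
$j{\left(c,W \right)} = -11 + 13 W$ ($j{\left(c,W \right)} = 13 W - 11 = -11 + 13 W$)
$\left(203 j{\left(-9,-16 \right)} - 74\right) - 120039 = \left(203 \left(-11 + 13 \left(-16\right)\right) - 74\right) - 120039 = \left(203 \left(-11 - 208\right) - 74\right) - 120039 = \left(203 \left(-219\right) - 74\right) - 120039 = \left(-44457 - 74\right) - 120039 = -44531 - 120039 = -164570$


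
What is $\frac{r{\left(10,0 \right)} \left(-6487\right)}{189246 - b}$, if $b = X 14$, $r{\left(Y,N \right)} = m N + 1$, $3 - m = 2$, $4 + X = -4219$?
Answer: $- \frac{6487}{248368} \approx -0.026118$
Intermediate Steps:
$X = -4223$ ($X = -4 - 4219 = -4223$)
$m = 1$ ($m = 3 - 2 = 1$)
$r{\left(Y,N \right)} = 1 + N$ ($r{\left(Y,N \right)} = 1 N + 1 = N + 1 = 1 + N$)
$b = -59122$ ($b = \left(-4223\right) 14 = -59122$)
$\frac{r{\left(10,0 \right)} \left(-6487\right)}{189246 - b} = \frac{\left(1 + 0\right) \left(-6487\right)}{189246 - -59122} = \frac{1 \left(-6487\right)}{189246 + 59122} = - \frac{6487}{248368}$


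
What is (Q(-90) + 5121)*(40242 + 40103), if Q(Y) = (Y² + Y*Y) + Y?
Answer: 1705804695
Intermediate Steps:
Q(Y) = Y + 2*Y² (Q(Y) = (Y² + Y²) + Y = 2*Y² + Y = Y + 2*Y²)
(Q(-90) + 5121)*(40242 + 40103) = (-90*(1 + 2*(-90)) + 5121)*(40242 + 40103) = (-90*(1 - 180) + 5121)*80345 = (-90*(-179) + 5121)*80345 = (16110 + 5121)*80345 = 21231*80345 = 1705804695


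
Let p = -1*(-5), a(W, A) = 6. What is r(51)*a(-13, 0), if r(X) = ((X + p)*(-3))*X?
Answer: -51408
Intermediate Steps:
p = 5
r(X) = X*(-15 - 3*X) (r(X) = ((X + 5)*(-3))*X = ((5 + X)*(-3))*X = (-15 - 3*X)*X = X*(-15 - 3*X))
r(51)*a(-13, 0) = -3*51*(5 + 51)*6 = -3*51*56*6 = -8568*6 = -51408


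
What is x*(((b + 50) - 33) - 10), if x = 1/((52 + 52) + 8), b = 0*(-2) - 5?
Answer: 1/56 ≈ 0.017857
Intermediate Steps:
b = -5 (b = 0 - 5 = -5)
x = 1/112 (x = 1/(104 + 8) = 1/112 ≈ 0.0089286)
x*(((b + 50) - 33) - 10) = (((-5 + 50) - 33) - 10)/112 = ((45 - 33) - 10)/112 = (12 - 10)/112 = (1/112)*2 = 1/56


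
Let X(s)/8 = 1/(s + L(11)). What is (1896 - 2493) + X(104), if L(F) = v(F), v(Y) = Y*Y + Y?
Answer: -35221/59 ≈ -596.97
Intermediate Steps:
v(Y) = Y + Y**2 (v(Y) = Y**2 + Y = Y + Y**2)
L(F) = F*(1 + F)
X(s) = 8/(132 + s) (X(s) = 8/(s + 11*(1 + 11)) = 8/(s + 11*12) = 8/(s + 132) = 8/(132 + s))
(1896 - 2493) + X(104) = (1896 - 2493) + 8/(132 + 104) = -597 + 8/236 = -597 + 8*(1/236) = -597 + 2/59 = -35221/59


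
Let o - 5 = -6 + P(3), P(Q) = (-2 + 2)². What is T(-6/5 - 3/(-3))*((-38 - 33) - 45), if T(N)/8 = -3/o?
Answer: -2784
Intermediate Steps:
P(Q) = 0 (P(Q) = 0² = 0)
o = -1 (o = 5 + (-6 + 0) = 5 - 6 = -1)
T(N) = 24 (T(N) = 8*(-3/(-1)) = 8*(-3*(-1)) = 8*3 = 24)
T(-6/5 - 3/(-3))*((-38 - 33) - 45) = 24*((-38 - 33) - 45) = 24*(-71 - 45) = 24*(-116) = -2784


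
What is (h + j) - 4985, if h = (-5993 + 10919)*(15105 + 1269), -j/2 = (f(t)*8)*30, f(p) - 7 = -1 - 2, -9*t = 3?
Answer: 80651419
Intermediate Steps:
t = -⅓ (t = -⅑*3 = -⅓ ≈ -0.33333)
f(p) = 4 (f(p) = 7 + (-1 - 2) = 7 - 3 = 4)
j = -1920 (j = -2*4*8*30 = -64*30 = -2*960 = -1920)
h = 80658324 (h = 4926*16374 = 80658324)
(h + j) - 4985 = (80658324 - 1920) - 4985 = 80656404 - 4985 = 80651419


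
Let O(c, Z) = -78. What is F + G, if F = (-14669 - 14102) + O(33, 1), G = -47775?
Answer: -76624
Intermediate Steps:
F = -28849 (F = (-14669 - 14102) - 78 = -28771 - 78 = -28849)
F + G = -28849 - 47775 = -76624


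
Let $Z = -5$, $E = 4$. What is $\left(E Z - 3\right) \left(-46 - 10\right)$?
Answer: $1288$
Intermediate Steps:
$\left(E Z - 3\right) \left(-46 - 10\right) = \left(4 \left(-5\right) - 3\right) \left(-46 - 10\right) = \left(-20 - 3\right) \left(-56\right) = \left(-23\right) \left(-56\right) = 1288$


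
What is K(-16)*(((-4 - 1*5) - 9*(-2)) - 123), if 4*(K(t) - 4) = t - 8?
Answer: 228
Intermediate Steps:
K(t) = 2 + t/4 (K(t) = 4 + (t - 8)/4 = 4 + (-8 + t)/4 = 4 + (-2 + t/4) = 2 + t/4)
K(-16)*(((-4 - 1*5) - 9*(-2)) - 123) = (2 + (¼)*(-16))*(((-4 - 1*5) - 9*(-2)) - 123) = (2 - 4)*(((-4 - 5) + 18) - 123) = -2*((-9 + 18) - 123) = -2*(9 - 123) = -2*(-114) = 228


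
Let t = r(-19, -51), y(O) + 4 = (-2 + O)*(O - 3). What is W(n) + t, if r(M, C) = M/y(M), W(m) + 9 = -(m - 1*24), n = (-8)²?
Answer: -22461/458 ≈ -49.042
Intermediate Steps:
y(O) = -4 + (-3 + O)*(-2 + O) (y(O) = -4 + (-2 + O)*(O - 3) = -4 + (-2 + O)*(-3 + O) = -4 + (-3 + O)*(-2 + O))
n = 64
W(m) = 15 - m (W(m) = -9 - (m - 1*24) = -9 - (m - 24) = -9 - (-24 + m) = -9 + (24 - m) = 15 - m)
r(M, C) = M/(2 + M² - 5*M)
t = -19/458 (t = -19/(2 + (-19)² - 5*(-19)) = -19/(2 + 361 + 95) = -19/458 ≈ -0.041485)
W(n) + t = (15 - 1*64) - 19/458 = (15 - 64) - 19/458 = -49 - 19/458 = -22461/458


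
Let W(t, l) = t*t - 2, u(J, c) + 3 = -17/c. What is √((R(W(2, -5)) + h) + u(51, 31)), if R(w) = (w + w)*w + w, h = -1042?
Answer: I*√995162/31 ≈ 32.18*I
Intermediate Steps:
u(J, c) = -3 - 17/c
W(t, l) = -2 + t² (W(t, l) = t² - 2 = -2 + t²)
R(w) = w + 2*w² (R(w) = (2*w)*w + w = 2*w² + w = w + 2*w²)
√((R(W(2, -5)) + h) + u(51, 31)) = √(((-2 + 2²)*(1 + 2*(-2 + 2²)) - 1042) + (-3 - 17/31)) = √(((-2 + 4)*(1 + 2*(-2 + 4)) - 1042) + (-3 - 17*1/31)) = √((2*(1 + 2*2) - 1042) + (-3 - 17/31)) = √((2*(1 + 4) - 1042) - 110/31) = √((2*5 - 1042) - 110/31) = √((10 - 1042) - 110/31) = √(-1032 - 110/31) = √(-32102/31) = I*√995162/31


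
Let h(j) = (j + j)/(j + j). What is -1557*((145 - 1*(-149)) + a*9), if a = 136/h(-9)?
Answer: -2363526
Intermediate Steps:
h(j) = 1 (h(j) = (2*j)/((2*j)) = (2*j)*(1/(2*j)) = 1)
a = 136 (a = 136/1 = 136*1 = 136)
-1557*((145 - 1*(-149)) + a*9) = -1557*((145 - 1*(-149)) + 136*9) = -1557*((145 + 149) + 1224) = -1557*(294 + 1224) = -1557*1518 = -2363526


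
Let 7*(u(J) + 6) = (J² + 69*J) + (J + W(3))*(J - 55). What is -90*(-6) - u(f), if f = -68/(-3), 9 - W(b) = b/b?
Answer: 24622/63 ≈ 390.83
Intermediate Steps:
W(b) = 8 (W(b) = 9 - b/b = 9 - 1*1 = 9 - 1 = 8)
f = 68/3 (f = -68*(-⅓) = 68/3 ≈ 22.667)
u(J) = -6 + J²/7 + 69*J/7 + (-55 + J)*(8 + J)/7 (u(J) = -6 + ((J² + 69*J) + (J + 8)*(J - 55))/7 = -6 + ((J² + 69*J) + (8 + J)*(-55 + J))/7 = -6 + ((J² + 69*J) + (-55 + J)*(8 + J))/7 = -6 + (J² + 69*J + (-55 + J)*(8 + J))/7 = -6 + (J²/7 + 69*J/7 + (-55 + J)*(8 + J)/7) = -6 + J²/7 + 69*J/7 + (-55 + J)*(8 + J)/7)
-90*(-6) - u(f) = -90*(-6) - (-482/7 + 2*(68/3)²/7 + (22/7)*(68/3)) = 540 - (-482/7 + (2/7)*(4624/9) + 1496/21) = 540 - (-482/7 + 9248/63 + 1496/21) = 540 - 1*9398/63 = 540 - 9398/63 = 24622/63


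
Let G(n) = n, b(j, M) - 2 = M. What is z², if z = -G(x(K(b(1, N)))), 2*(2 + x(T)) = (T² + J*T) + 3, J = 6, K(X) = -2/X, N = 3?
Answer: 6561/2500 ≈ 2.6244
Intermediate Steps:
b(j, M) = 2 + M
x(T) = -½ + T²/2 + 3*T (x(T) = -2 + ((T² + 6*T) + 3)/2 = -2 + (3 + T² + 6*T)/2 = -2 + (3/2 + T²/2 + 3*T) = -½ + T²/2 + 3*T)
z = 81/50 (z = -(-½ + (-2/(2 + 3))²/2 + 3*(-2/(2 + 3))) = -(-½ + (-2/5)²/2 + 3*(-2/5)) = -(-½ + (-2*⅕)²/2 + 3*(-2*⅕)) = -(-½ + (-⅖)²/2 + 3*(-⅖)) = -(-½ + (½)*(4/25) - 6/5) = -(-½ + 2/25 - 6/5) = -1*(-81/50) = 81/50 ≈ 1.6200)
z² = (81/50)² = 6561/2500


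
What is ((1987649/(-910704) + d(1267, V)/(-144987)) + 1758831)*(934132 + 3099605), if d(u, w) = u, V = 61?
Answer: 104086630004829081959301/14671137872 ≈ 7.0946e+12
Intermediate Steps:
((1987649/(-910704) + d(1267, V)/(-144987)) + 1758831)*(934132 + 3099605) = ((1987649/(-910704) + 1267/(-144987)) + 1758831)*(934132 + 3099605) = ((1987649*(-1/910704) + 1267*(-1/144987)) + 1758831)*4033737 = ((-1987649/910704 - 1267/144987) + 1758831)*4033737 = (-96445709177/44013413616 + 1758831)*4033737 = (77412059837933719/44013413616)*4033737 = 104086630004829081959301/14671137872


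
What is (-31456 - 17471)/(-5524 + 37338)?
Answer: -48927/31814 ≈ -1.5379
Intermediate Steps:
(-31456 - 17471)/(-5524 + 37338) = -48927/31814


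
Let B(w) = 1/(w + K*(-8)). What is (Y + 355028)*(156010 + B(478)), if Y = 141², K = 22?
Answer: 17663845408089/302 ≈ 5.8490e+10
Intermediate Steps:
Y = 19881
B(w) = 1/(-176 + w) (B(w) = 1/(w + 22*(-8)) = 1/(w - 176) = 1/(-176 + w))
(Y + 355028)*(156010 + B(478)) = (19881 + 355028)*(156010 + 1/(-176 + 478)) = 374909*(156010 + 1/302) = 374909*(47115021/302) = 17663845408089/302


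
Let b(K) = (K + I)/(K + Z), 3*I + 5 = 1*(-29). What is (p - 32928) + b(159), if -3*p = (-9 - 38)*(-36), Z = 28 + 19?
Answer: -20697613/618 ≈ -33491.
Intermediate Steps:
Z = 47
I = -34/3 (I = -5/3 + (1*(-29))/3 = -5/3 + (⅓)*(-29) = -5/3 - 29/3 = -34/3 ≈ -11.333)
p = -564 (p = -(-9 - 38)*(-36)/3 = -(-47)*(-36)/3 = -⅓*1692 = -564)
b(K) = (-34/3 + K)/(47 + K) (b(K) = (K - 34/3)/(K + 47) = (-34/3 + K)/(47 + K))
(p - 32928) + b(159) = (-564 - 32928) + (-34/3 + 159)/(47 + 159) = -33492 + (443/3)/206 = -33492 + (1/206)*(443/3) = -33492 + 443/618 = -20697613/618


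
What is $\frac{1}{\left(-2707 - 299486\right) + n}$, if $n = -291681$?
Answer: $- \frac{1}{593874} \approx -1.6839 \cdot 10^{-6}$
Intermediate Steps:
$\frac{1}{\left(-2707 - 299486\right) + n} = \frac{1}{\left(-2707 - 299486\right) - 291681} = \frac{1}{-302193 - 291681} = \frac{1}{-593874} = - \frac{1}{593874}$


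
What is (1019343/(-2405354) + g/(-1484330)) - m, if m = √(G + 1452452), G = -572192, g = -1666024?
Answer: 1247168048653/1785169551410 - 2*√220065 ≈ -937.52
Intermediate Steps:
m = 2*√220065 (m = √(-572192 + 1452452) = √880260 = 2*√220065 ≈ 938.22)
(1019343/(-2405354) + g/(-1484330)) - m = (1019343/(-2405354) - 1666024/(-1484330)) - 2*√220065 = (1019343*(-1/2405354) - 1666024*(-1/1484330)) - 2*√220065 = (-1019343/2405354 + 833012/742165) - 2*√220065 = 1247168048653/1785169551410 - 2*√220065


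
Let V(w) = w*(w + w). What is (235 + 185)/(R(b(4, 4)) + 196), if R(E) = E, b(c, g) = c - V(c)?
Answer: 5/2 ≈ 2.5000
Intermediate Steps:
V(w) = 2*w² (V(w) = w*(2*w) = 2*w²)
b(c, g) = c - 2*c²
(235 + 185)/(R(b(4, 4)) + 196) = (235 + 185)/(4*(1 - 2*4) + 196) = 420/(4*(1 - 8) + 196) = 420/(4*(-7) + 196) = 420/(-28 + 196) = 420/168 = 420*(1/168) = 5/2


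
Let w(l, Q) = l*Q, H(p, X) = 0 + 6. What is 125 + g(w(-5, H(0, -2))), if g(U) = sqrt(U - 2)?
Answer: 125 + 4*I*sqrt(2) ≈ 125.0 + 5.6569*I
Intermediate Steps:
H(p, X) = 6
w(l, Q) = Q*l
g(U) = sqrt(-2 + U)
125 + g(w(-5, H(0, -2))) = 125 + sqrt(-2 + 6*(-5)) = 125 + sqrt(-2 - 30) = 125 + sqrt(-32) = 125 + 4*I*sqrt(2)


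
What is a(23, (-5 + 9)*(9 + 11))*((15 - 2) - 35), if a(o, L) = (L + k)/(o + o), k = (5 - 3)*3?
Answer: -946/23 ≈ -41.130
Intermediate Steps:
k = 6 (k = 2*3 = 6)
a(o, L) = (6 + L)/(2*o) (a(o, L) = (L + 6)/(o + o) = (6 + L)/((2*o)) = (6 + L)*(1/(2*o)) = (6 + L)/(2*o))
a(23, (-5 + 9)*(9 + 11))*((15 - 2) - 35) = ((½)*(6 + (-5 + 9)*(9 + 11))/23)*((15 - 2) - 35) = ((½)*(1/23)*(6 + 4*20))*(13 - 35) = ((½)*(1/23)*(6 + 80))*(-22) = ((½)*(1/23)*86)*(-22) = (43/23)*(-22) = -946/23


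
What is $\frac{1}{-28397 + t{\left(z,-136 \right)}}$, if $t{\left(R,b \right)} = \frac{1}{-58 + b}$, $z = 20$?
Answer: $- \frac{194}{5509019} \approx -3.5215 \cdot 10^{-5}$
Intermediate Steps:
$\frac{1}{-28397 + t{\left(z,-136 \right)}} = \frac{1}{-28397 + \frac{1}{-58 - 136}} = \frac{1}{-28397 + \frac{1}{-194}} = \frac{1}{-28397 - \frac{1}{194}} = \frac{1}{- \frac{5509019}{194}} = - \frac{194}{5509019}$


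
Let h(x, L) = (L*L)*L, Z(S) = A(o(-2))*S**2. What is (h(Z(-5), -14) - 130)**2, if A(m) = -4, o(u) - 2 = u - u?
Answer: 8259876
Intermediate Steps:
o(u) = 2 (o(u) = 2 + (u - u) = 2 + 0 = 2)
Z(S) = -4*S**2
h(x, L) = L**3 (h(x, L) = L**2*L = L**3)
(h(Z(-5), -14) - 130)**2 = ((-14)**3 - 130)**2 = (-2744 - 130)**2 = (-2874)**2 = 8259876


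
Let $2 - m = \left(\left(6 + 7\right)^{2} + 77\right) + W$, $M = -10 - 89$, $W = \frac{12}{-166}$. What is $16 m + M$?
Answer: $- \frac{332153}{83} \approx -4001.8$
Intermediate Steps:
$W = - \frac{6}{83}$ ($W = 12 \left(- \frac{1}{166}\right) = - \frac{6}{83} \approx -0.072289$)
$M = -99$ ($M = -10 - 89 = -99$)
$m = - \frac{20246}{83}$ ($m = 2 - \left(\left(\left(6 + 7\right)^{2} + 77\right) - \frac{6}{83}\right) = 2 - \left(\left(13^{2} + 77\right) - \frac{6}{83}\right) = 2 - \left(\left(169 + 77\right) - \frac{6}{83}\right) = 2 - \left(246 - \frac{6}{83}\right) = 2 - \frac{20412}{83} = - \frac{20246}{83} \approx -243.93$)
$16 m + M = 16 \left(- \frac{20246}{83}\right) - 99 = - \frac{323936}{83} - 99 = - \frac{332153}{83}$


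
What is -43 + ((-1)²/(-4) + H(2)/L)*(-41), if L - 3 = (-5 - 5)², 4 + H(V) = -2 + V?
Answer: -12837/412 ≈ -31.158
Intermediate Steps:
H(V) = -6 + V (H(V) = -4 + (-2 + V) = -6 + V)
L = 103 (L = 3 + (-5 - 5)² = 3 + (-10)² = 3 + 100 = 103)
-43 + ((-1)²/(-4) + H(2)/L)*(-41) = -43 + ((-1)²/(-4) + (-6 + 2)/103)*(-41) = -43 + (1*(-¼) - 4*1/103)*(-41) = -43 + (-¼ - 4/103)*(-41) = -43 - 119/412*(-41) = -43 + 4879/412 = -12837/412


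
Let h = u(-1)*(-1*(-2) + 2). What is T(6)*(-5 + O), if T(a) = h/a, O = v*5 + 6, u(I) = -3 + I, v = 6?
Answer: -248/3 ≈ -82.667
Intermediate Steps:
O = 36 (O = 6*5 + 6 = 30 + 6 = 36)
h = -16 (h = (-3 - 1)*(-1*(-2) + 2) = -4*(2 + 2) = -4*4 = -16)
T(a) = -16/a
T(6)*(-5 + O) = (-16/6)*(-5 + 36) = -16*1/6*31 = -8/3*31 = -248/3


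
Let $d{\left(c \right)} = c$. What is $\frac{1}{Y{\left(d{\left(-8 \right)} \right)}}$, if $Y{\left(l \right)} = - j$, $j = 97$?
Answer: $- \frac{1}{97} \approx -0.010309$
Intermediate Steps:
$Y{\left(l \right)} = -97$ ($Y{\left(l \right)} = \left(-1\right) 97 = -97$)
$\frac{1}{Y{\left(d{\left(-8 \right)} \right)}} = \frac{1}{-97} = - \frac{1}{97}$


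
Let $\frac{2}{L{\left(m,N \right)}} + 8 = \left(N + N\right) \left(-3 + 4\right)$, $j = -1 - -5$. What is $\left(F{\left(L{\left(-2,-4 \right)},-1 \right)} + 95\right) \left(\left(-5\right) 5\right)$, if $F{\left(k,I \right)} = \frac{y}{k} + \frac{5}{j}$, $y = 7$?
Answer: $- \frac{4025}{4} \approx -1006.3$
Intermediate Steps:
$j = 4$ ($j = -1 + 5 = 4$)
$L{\left(m,N \right)} = \frac{2}{-8 + 2 N}$ ($L{\left(m,N \right)} = \frac{2}{-8 + \left(N + N\right) \left(-3 + 4\right)} = \frac{2}{-8 + 2 N 1} = \frac{2}{-8 + 2 N}$)
$F{\left(k,I \right)} = \frac{5}{4} + \frac{7}{k}$ ($F{\left(k,I \right)} = \frac{7}{k} + \frac{5}{4} = \frac{5}{4} + \frac{7}{k}$)
$\left(F{\left(L{\left(-2,-4 \right)},-1 \right)} + 95\right) \left(\left(-5\right) 5\right) = \left(\left(\frac{5}{4} + \frac{7}{\frac{1}{-4 - 4}}\right) + 95\right) \left(\left(-5\right) 5\right) = \left(\left(\frac{5}{4} + \frac{7}{\frac{1}{-8}}\right) + 95\right) \left(-25\right) = \left(\left(\frac{5}{4} + \frac{7}{- \frac{1}{8}}\right) + 95\right) \left(-25\right) = \left(\left(\frac{5}{4} + 7 \left(-8\right)\right) + 95\right) \left(-25\right) = \left(\left(\frac{5}{4} - 56\right) + 95\right) \left(-25\right) = \left(- \frac{219}{4} + 95\right) \left(-25\right) = \frac{161}{4} \left(-25\right) = - \frac{4025}{4}$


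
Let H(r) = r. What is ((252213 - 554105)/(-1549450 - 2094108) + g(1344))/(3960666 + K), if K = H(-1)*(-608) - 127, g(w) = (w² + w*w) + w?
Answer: 6583938605410/7216334420513 ≈ 0.91237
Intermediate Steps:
g(w) = w + 2*w² (g(w) = (w² + w²) + w = 2*w² + w = w + 2*w²)
K = 481 (K = -1*(-608) - 127 = 608 - 127 = 481)
((252213 - 554105)/(-1549450 - 2094108) + g(1344))/(3960666 + K) = ((252213 - 554105)/(-1549450 - 2094108) + 1344*(1 + 2*1344))/(3960666 + 481) = (-301892/(-3643558) + 1344*(1 + 2688))/3961147 = (-301892*(-1/3643558) + 1344*2689)*(1/3961147) = (150946/1821779 + 3614016)*(1/3961147) = (6583938605410/1821779)*(1/3961147) = 6583938605410/7216334420513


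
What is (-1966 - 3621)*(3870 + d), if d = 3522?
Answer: -41299104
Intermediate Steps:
(-1966 - 3621)*(3870 + d) = (-1966 - 3621)*(3870 + 3522) = -5587*7392 = -41299104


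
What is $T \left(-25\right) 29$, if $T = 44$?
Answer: $-31900$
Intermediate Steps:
$T \left(-25\right) 29 = 44 \left(-25\right) 29 = \left(-1100\right) 29 = -31900$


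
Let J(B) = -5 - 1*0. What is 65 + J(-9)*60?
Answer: -235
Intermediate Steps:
J(B) = -5 (J(B) = -5 + 0 = -5)
65 + J(-9)*60 = 65 - 5*60 = 65 - 300 = -235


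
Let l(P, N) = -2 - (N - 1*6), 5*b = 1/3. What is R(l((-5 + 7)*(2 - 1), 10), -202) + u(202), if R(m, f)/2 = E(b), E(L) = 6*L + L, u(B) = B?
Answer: 3044/15 ≈ 202.93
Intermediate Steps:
b = 1/15 (b = (1/5)/3 = (1/5)*(1/3) = 1/15 ≈ 0.066667)
l(P, N) = 4 - N (l(P, N) = -2 - (N - 6) = -2 - (-6 + N) = -2 + (6 - N) = 4 - N)
E(L) = 7*L
R(m, f) = 14/15 (R(m, f) = 2*(7*(1/15)) = 2*(7/15) = 14/15)
R(l((-5 + 7)*(2 - 1), 10), -202) + u(202) = 14/15 + 202 = 3044/15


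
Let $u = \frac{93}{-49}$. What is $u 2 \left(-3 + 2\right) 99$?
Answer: $\frac{18414}{49} \approx 375.8$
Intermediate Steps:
$u = - \frac{93}{49}$ ($u = 93 \left(- \frac{1}{49}\right) = - \frac{93}{49} \approx -1.898$)
$u 2 \left(-3 + 2\right) 99 = - \frac{93 \cdot 2 \left(-3 + 2\right)}{49} \cdot 99 = - \frac{93 \cdot 2 \left(-1\right)}{49} \cdot 99 = \left(- \frac{93}{49}\right) \left(-2\right) 99 = \frac{186}{49} \cdot 99 = \frac{18414}{49}$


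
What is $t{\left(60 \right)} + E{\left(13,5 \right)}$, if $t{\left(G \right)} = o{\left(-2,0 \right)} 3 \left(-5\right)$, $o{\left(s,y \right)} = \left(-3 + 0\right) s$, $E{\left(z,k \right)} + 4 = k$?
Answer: $-89$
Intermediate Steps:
$E{\left(z,k \right)} = -4 + k$
$o{\left(s,y \right)} = - 3 s$
$t{\left(G \right)} = -90$ ($t{\left(G \right)} = \left(-3\right) \left(-2\right) 3 \left(-5\right) = 6 \cdot 3 \left(-5\right) = 18 \left(-5\right) = -90$)
$t{\left(60 \right)} + E{\left(13,5 \right)} = -90 + \left(-4 + 5\right) = -90 + 1 = -89$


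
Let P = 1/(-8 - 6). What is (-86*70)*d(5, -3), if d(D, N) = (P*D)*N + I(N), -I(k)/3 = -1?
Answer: -24510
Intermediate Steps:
P = -1/14 (P = 1/(-14) = -1/14 ≈ -0.071429)
I(k) = 3 (I(k) = -3*(-1) = 3)
d(D, N) = 3 - D*N/14 (d(D, N) = (-D/14)*N + 3 = -D*N/14 + 3 = 3 - D*N/14)
(-86*70)*d(5, -3) = (-86*70)*(3 - 1/14*5*(-3)) = -6020*(3 + 15/14) = -6020*57/14 = -24510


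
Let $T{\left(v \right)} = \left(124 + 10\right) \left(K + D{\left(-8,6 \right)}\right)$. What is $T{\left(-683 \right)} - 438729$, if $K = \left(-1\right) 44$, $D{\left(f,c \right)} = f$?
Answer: $-445697$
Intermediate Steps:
$K = -44$
$T{\left(v \right)} = -6968$ ($T{\left(v \right)} = \left(124 + 10\right) \left(-44 - 8\right) = 134 \left(-52\right) = -6968$)
$T{\left(-683 \right)} - 438729 = -6968 - 438729 = -445697$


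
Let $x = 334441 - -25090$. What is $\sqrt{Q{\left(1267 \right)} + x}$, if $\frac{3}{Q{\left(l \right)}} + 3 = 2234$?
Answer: $\frac{8 \sqrt{27961181006}}{2231} \approx 599.61$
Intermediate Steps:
$Q{\left(l \right)} = \frac{3}{2231}$ ($Q{\left(l \right)} = \frac{3}{-3 + 2234} = \frac{3}{2231}$)
$x = 359531$ ($x = 334441 + 25090 = 359531$)
$\sqrt{Q{\left(1267 \right)} + x} = \sqrt{\frac{3}{2231} + 359531} = \sqrt{\frac{802113664}{2231}} = \frac{8 \sqrt{27961181006}}{2231}$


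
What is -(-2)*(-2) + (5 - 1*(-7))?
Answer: 8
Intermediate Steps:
-(-2)*(-2) + (5 - 1*(-7)) = -1*4 + (5 + 7) = -4 + 12 = 8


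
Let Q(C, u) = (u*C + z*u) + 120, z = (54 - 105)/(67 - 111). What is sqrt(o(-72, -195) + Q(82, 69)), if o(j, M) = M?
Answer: sqrt(2740881)/22 ≈ 75.253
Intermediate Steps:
z = 51/44 (z = -51/(-44) = -51*(-1/44) = 51/44 ≈ 1.1591)
Q(C, u) = 120 + 51*u/44 + C*u (Q(C, u) = (u*C + 51*u/44) + 120 = (C*u + 51*u/44) + 120 = (51*u/44 + C*u) + 120 = 120 + 51*u/44 + C*u)
sqrt(o(-72, -195) + Q(82, 69)) = sqrt(-195 + (120 + (51/44)*69 + 82*69)) = sqrt(-195 + (120 + 3519/44 + 5658)) = sqrt(-195 + 257751/44) = sqrt(249171/44) = sqrt(2740881)/22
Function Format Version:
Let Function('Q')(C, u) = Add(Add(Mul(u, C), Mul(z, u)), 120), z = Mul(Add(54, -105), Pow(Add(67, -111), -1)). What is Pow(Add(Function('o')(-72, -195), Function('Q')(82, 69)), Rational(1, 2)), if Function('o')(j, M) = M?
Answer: Mul(Rational(1, 22), Pow(2740881, Rational(1, 2))) ≈ 75.253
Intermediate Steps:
z = Rational(51, 44) (z = Mul(-51, Pow(-44, -1)) = Mul(-51, Rational(-1, 44)) = Rational(51, 44) ≈ 1.1591)
Function('Q')(C, u) = Add(120, Mul(Rational(51, 44), u), Mul(C, u)) (Function('Q')(C, u) = Add(Add(Mul(u, C), Mul(Rational(51, 44), u)), 120) = Add(Add(Mul(C, u), Mul(Rational(51, 44), u)), 120) = Add(Add(Mul(Rational(51, 44), u), Mul(C, u)), 120) = Add(120, Mul(Rational(51, 44), u), Mul(C, u)))
Pow(Add(Function('o')(-72, -195), Function('Q')(82, 69)), Rational(1, 2)) = Pow(Add(-195, Add(120, Mul(Rational(51, 44), 69), Mul(82, 69))), Rational(1, 2)) = Pow(Add(-195, Add(120, Rational(3519, 44), 5658)), Rational(1, 2)) = Pow(Add(-195, Rational(257751, 44)), Rational(1, 2)) = Pow(Rational(249171, 44), Rational(1, 2)) = Mul(Rational(1, 22), Pow(2740881, Rational(1, 2)))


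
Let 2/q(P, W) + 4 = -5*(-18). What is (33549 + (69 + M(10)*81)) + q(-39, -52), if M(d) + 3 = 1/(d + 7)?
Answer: 24400625/731 ≈ 33380.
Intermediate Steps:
M(d) = -3 + 1/(7 + d) (M(d) = -3 + 1/(d + 7) = -3 + 1/(7 + d))
q(P, W) = 1/43 (q(P, W) = 2/(-4 - 5*(-18)) = 2/(-4 + 90) = 2/86 = 2*(1/86) = 1/43)
(33549 + (69 + M(10)*81)) + q(-39, -52) = (33549 + (69 + ((-20 - 3*10)/(7 + 10))*81)) + 1/43 = (33549 + (69 + ((-20 - 30)/17)*81)) + 1/43 = (33549 + (69 + ((1/17)*(-50))*81)) + 1/43 = (33549 + (69 - 50/17*81)) + 1/43 = (33549 + (69 - 4050/17)) + 1/43 = (33549 - 2877/17) + 1/43 = 567456/17 + 1/43 = 24400625/731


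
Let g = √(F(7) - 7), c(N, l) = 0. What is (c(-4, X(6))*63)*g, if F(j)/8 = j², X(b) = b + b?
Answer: 0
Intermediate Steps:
X(b) = 2*b
F(j) = 8*j²
g = √385 (g = √(8*7² - 7) = √(8*49 - 7) = √(392 - 7) = √385 ≈ 19.621)
(c(-4, X(6))*63)*g = (0*63)*√385 = 0*√385 = 0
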